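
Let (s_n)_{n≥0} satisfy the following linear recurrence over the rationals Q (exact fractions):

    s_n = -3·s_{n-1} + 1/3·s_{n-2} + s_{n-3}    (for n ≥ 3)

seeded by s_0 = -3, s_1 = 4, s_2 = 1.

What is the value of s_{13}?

-268214180/729

s_3 = -3·1 + 1/3·4 + 1·-3 = -14/3
s_4 = -3·-14/3 + 1/3·1 + 1·4 = 55/3
s_5 = -3·55/3 + 1/3·-14/3 + 1·1 = -500/9
s_6 = -3·-500/9 + 1/3·55/3 + 1·-14/3 = 1513/9
s_7 = -3·1513/9 + 1/3·-500/9 + 1·55/3 = -13622/27
s_8 = -3·-13622/27 + 1/3·1513/9 + 1·-500/9 = 40879/27
s_9 = -3·40879/27 + 1/3·-13622/27 + 1·1513/9 = -367916/81
s_10 = -3·-367916/81 + 1/3·40879/27 + 1·-13622/27 = 1103761/81
s_11 = -3·1103761/81 + 1/3·-367916/81 + 1·40879/27 = -9933854/243
s_12 = -3·-9933854/243 + 1/3·1103761/81 + 1·-367916/81 = 29801575/243
s_13 = -3·29801575/243 + 1/3·-9933854/243 + 1·1103761/81 = -268214180/729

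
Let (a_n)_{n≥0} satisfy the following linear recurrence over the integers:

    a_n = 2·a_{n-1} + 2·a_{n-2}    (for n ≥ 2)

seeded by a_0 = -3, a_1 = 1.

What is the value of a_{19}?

-67839488

a_2 = 2·1 + 2·-3 = -4
a_3 = 2·-4 + 2·1 = -6
a_4 = 2·-6 + 2·-4 = -20
a_5 = 2·-20 + 2·-6 = -52
a_6 = 2·-52 + 2·-20 = -144
a_7 = 2·-144 + 2·-52 = -392
a_8 = 2·-392 + 2·-144 = -1072
a_9 = 2·-1072 + 2·-392 = -2928
a_10 = 2·-2928 + 2·-1072 = -8000
a_11 = 2·-8000 + 2·-2928 = -21856
a_12 = 2·-21856 + 2·-8000 = -59712
a_13 = 2·-59712 + 2·-21856 = -163136
a_14 = 2·-163136 + 2·-59712 = -445696
a_15 = 2·-445696 + 2·-163136 = -1217664
a_16 = 2·-1217664 + 2·-445696 = -3326720
a_17 = 2·-3326720 + 2·-1217664 = -9088768
a_18 = 2·-9088768 + 2·-3326720 = -24830976
a_19 = 2·-24830976 + 2·-9088768 = -67839488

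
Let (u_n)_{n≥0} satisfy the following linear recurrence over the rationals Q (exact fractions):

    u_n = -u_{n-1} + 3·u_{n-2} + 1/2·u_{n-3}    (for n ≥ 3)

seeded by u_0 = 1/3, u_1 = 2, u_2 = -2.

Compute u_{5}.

110/3

u_3 = -1·-2 + 3·2 + 1/2·1/3 = 49/6
u_4 = -1·49/6 + 3·-2 + 1/2·2 = -79/6
u_5 = -1·-79/6 + 3·49/6 + 1/2·-2 = 110/3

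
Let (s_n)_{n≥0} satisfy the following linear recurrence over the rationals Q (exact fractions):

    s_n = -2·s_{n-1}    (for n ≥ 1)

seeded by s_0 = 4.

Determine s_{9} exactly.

s_1 = -2·4 = -8
s_2 = -2·-8 = 16
s_3 = -2·16 = -32
s_4 = -2·-32 = 64
s_5 = -2·64 = -128
s_6 = -2·-128 = 256
s_7 = -2·256 = -512
s_8 = -2·-512 = 1024
s_9 = -2·1024 = -2048

-2048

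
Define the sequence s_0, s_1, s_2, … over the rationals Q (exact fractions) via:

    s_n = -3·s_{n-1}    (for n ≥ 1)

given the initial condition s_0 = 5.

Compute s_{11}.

-885735

s_1 = -3·5 = -15
s_2 = -3·-15 = 45
s_3 = -3·45 = -135
s_4 = -3·-135 = 405
s_5 = -3·405 = -1215
s_6 = -3·-1215 = 3645
s_7 = -3·3645 = -10935
s_8 = -3·-10935 = 32805
s_9 = -3·32805 = -98415
s_10 = -3·-98415 = 295245
s_11 = -3·295245 = -885735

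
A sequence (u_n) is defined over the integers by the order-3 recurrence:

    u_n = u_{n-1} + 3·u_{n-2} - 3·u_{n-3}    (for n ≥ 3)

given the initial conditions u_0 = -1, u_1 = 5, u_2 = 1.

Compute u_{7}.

187

u_3 = 1·1 + 3·5 + -3·-1 = 19
u_4 = 1·19 + 3·1 + -3·5 = 7
u_5 = 1·7 + 3·19 + -3·1 = 61
u_6 = 1·61 + 3·7 + -3·19 = 25
u_7 = 1·25 + 3·61 + -3·7 = 187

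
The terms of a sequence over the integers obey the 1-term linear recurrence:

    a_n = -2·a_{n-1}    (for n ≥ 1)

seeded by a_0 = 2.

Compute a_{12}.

8192

a_1 = -2·2 = -4
a_2 = -2·-4 = 8
a_3 = -2·8 = -16
a_4 = -2·-16 = 32
a_5 = -2·32 = -64
a_6 = -2·-64 = 128
a_7 = -2·128 = -256
a_8 = -2·-256 = 512
a_9 = -2·512 = -1024
a_10 = -2·-1024 = 2048
a_11 = -2·2048 = -4096
a_12 = -2·-4096 = 8192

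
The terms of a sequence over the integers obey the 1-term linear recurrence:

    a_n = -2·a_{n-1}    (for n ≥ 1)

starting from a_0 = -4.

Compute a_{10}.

-4096

a_1 = -2·-4 = 8
a_2 = -2·8 = -16
a_3 = -2·-16 = 32
a_4 = -2·32 = -64
a_5 = -2·-64 = 128
a_6 = -2·128 = -256
a_7 = -2·-256 = 512
a_8 = -2·512 = -1024
a_9 = -2·-1024 = 2048
a_10 = -2·2048 = -4096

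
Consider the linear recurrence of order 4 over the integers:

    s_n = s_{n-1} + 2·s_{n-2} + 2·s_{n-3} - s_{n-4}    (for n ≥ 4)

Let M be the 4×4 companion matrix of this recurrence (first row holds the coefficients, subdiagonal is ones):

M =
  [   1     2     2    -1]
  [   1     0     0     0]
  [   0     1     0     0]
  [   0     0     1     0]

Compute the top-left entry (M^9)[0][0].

784

(M^9)[0][0] is the top entry after applying M 9 times to the unit state (1, 0, 0, 0). Equivalently it is h_{12} for the auxiliary sequence (h_n) obeying the same recurrence with h_3 = 1 and h_i = 0 for 0 ≤ i < 3:
h_4 = 1·1 + 2·0 + 2·0 + -1·0 = 1
h_5 = 1·1 + 2·1 + 2·0 + -1·0 = 3
h_6 = 1·3 + 2·1 + 2·1 + -1·0 = 7
h_7 = 1·7 + 2·3 + 2·1 + -1·1 = 14
h_8 = 1·14 + 2·7 + 2·3 + -1·1 = 33
h_9 = 1·33 + 2·14 + 2·7 + -1·3 = 72
h_10 = 1·72 + 2·33 + 2·14 + -1·7 = 159
h_11 = 1·159 + 2·72 + 2·33 + -1·14 = 355
h_12 = 1·355 + 2·159 + 2·72 + -1·33 = 784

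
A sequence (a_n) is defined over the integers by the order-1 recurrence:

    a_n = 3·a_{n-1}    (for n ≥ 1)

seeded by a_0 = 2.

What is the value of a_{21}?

20920706406

a_1 = 3·2 = 6
a_2 = 3·6 = 18
a_3 = 3·18 = 54
a_4 = 3·54 = 162
a_5 = 3·162 = 486
a_6 = 3·486 = 1458
a_7 = 3·1458 = 4374
a_8 = 3·4374 = 13122
a_9 = 3·13122 = 39366
a_10 = 3·39366 = 118098
a_11 = 3·118098 = 354294
a_12 = 3·354294 = 1062882
a_13 = 3·1062882 = 3188646
a_14 = 3·3188646 = 9565938
a_15 = 3·9565938 = 28697814
a_16 = 3·28697814 = 86093442
a_17 = 3·86093442 = 258280326
a_18 = 3·258280326 = 774840978
a_19 = 3·774840978 = 2324522934
a_20 = 3·2324522934 = 6973568802
a_21 = 3·6973568802 = 20920706406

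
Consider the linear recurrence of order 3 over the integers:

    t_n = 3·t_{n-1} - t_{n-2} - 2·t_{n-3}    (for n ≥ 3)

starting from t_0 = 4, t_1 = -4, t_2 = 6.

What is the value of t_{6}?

t_3 = 3·6 + -1·-4 + -2·4 = 14
t_4 = 3·14 + -1·6 + -2·-4 = 44
t_5 = 3·44 + -1·14 + -2·6 = 106
t_6 = 3·106 + -1·44 + -2·14 = 246

246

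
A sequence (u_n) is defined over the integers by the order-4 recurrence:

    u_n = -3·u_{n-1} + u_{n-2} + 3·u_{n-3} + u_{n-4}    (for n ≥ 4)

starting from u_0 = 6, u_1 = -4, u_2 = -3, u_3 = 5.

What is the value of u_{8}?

-1863

u_4 = -3·5 + 1·-3 + 3·-4 + 1·6 = -24
u_5 = -3·-24 + 1·5 + 3·-3 + 1·-4 = 64
u_6 = -3·64 + 1·-24 + 3·5 + 1·-3 = -204
u_7 = -3·-204 + 1·64 + 3·-24 + 1·5 = 609
u_8 = -3·609 + 1·-204 + 3·64 + 1·-24 = -1863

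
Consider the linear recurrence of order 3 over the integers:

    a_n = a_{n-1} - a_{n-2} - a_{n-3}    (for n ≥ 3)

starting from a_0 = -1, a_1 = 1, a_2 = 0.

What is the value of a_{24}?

a_3 = 1·0 + -1·1 + -1·-1 = 0
a_4 = 1·0 + -1·0 + -1·1 = -1
a_5 = 1·-1 + -1·0 + -1·0 = -1
a_6 = 1·-1 + -1·-1 + -1·0 = 0
a_7 = 1·0 + -1·-1 + -1·-1 = 2
a_8 = 1·2 + -1·0 + -1·-1 = 3
a_9 = 1·3 + -1·2 + -1·0 = 1
a_10 = 1·1 + -1·3 + -1·2 = -4
a_11 = 1·-4 + -1·1 + -1·3 = -8
a_12 = 1·-8 + -1·-4 + -1·1 = -5
a_13 = 1·-5 + -1·-8 + -1·-4 = 7
a_14 = 1·7 + -1·-5 + -1·-8 = 20
a_15 = 1·20 + -1·7 + -1·-5 = 18
a_16 = 1·18 + -1·20 + -1·7 = -9
a_17 = 1·-9 + -1·18 + -1·20 = -47
a_18 = 1·-47 + -1·-9 + -1·18 = -56
a_19 = 1·-56 + -1·-47 + -1·-9 = 0
a_20 = 1·0 + -1·-56 + -1·-47 = 103
a_21 = 1·103 + -1·0 + -1·-56 = 159
a_22 = 1·159 + -1·103 + -1·0 = 56
a_23 = 1·56 + -1·159 + -1·103 = -206
a_24 = 1·-206 + -1·56 + -1·159 = -421

-421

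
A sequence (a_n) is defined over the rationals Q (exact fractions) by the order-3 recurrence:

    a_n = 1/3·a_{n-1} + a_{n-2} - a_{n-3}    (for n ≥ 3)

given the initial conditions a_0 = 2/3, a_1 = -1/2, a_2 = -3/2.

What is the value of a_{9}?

a_3 = 1/3·-3/2 + 1·-1/2 + -1·2/3 = -5/3
a_4 = 1/3·-5/3 + 1·-3/2 + -1·-1/2 = -14/9
a_5 = 1/3·-14/9 + 1·-5/3 + -1·-3/2 = -37/54
a_6 = 1/3·-37/54 + 1·-14/9 + -1·-5/3 = -19/162
a_7 = 1/3·-19/162 + 1·-37/54 + -1·-14/9 = 202/243
a_8 = 1/3·202/243 + 1·-19/162 + -1·-37/54 = 616/729
a_9 = 1/3·616/729 + 1·202/243 + -1·-19/162 = 5381/4374

5381/4374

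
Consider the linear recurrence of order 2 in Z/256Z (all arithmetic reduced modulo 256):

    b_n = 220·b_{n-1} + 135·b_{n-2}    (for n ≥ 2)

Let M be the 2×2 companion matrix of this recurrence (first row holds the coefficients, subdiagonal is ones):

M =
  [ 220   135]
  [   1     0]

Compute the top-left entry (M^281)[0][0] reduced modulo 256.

(M^281)[0][0] is the top entry after applying M 281 times to the unit state (1, 0). Equivalently it is h_{282} for the auxiliary sequence (h_n) obeying the same recurrence with h_1 = 1 and h_i = 0 for 0 ≤ i < 1:
h_2 = 220·1 + 135·0 = 220
h_3 = 220·220 + 135·1 = 151
h_4 = 220·151 + 135·220 = 200
h_5 = 220·200 + 135·151 = 129
h_6 = 220·129 + 135·200 = 84
h_7 = 220·84 + 135·129 = 55
h_8 = 220·55 + 135·84 = 144
h_9 = 220·144 + 135·55 = 193
h_10 = 220·193 + 135·144 = 204
h_11 = 220·204 + 135·193 = 23
h_12 = 220·23 + 135·204 = 88
h_13 = 220·88 + 135·23 = 193
h_14 = 220·193 + 135·88 = 68
h_15 = 220·68 + 135·193 = 55
h_16 = 220·55 + 135·68 = 32
h_17 = 220·32 + 135·55 = 129
h_18 = 220·129 + 135·32 = 188
h_19 = 220·188 + 135·129 = 151
h_20 = 220·151 + 135·188 = 232
h_21 = 220·232 + 135·151 = 1
h_22 = 220·1 + 135·232 = 52
h_23 = 220·52 + 135·1 = 55
h_24 = 220·55 + 135·52 = 176
h_25 = 220·176 + 135·55 = 65
h_26 = 220·65 + 135·176 = 172
h_27 = 220·172 + 135·65 = 23
h_28 = 220·23 + 135·172 = 120
h_29 = 220·120 + 135·23 = 65
h_30 = 220·65 + 135·120 = 36
h_31 = 220·36 + 135·65 = 55
h_32 = 220·55 + 135·36 = 64
h_33 = 220·64 + 135·55 = 1
h_34 = 220·1 + 135·64 = 156
h_35 = 220·156 + 135·1 = 151
h_36 = 220·151 + 135·156 = 8
h_37 = 220·8 + 135·151 = 129
h_38 = 220·129 + 135·8 = 20
h_39 = 220·20 + 135·129 = 55
h_40 = 220·55 + 135·20 = 208
h_41 = 220·208 + 135·55 = 193
h_42 = 220·193 + 135·208 = 140
h_43 = 220·140 + 135·193 = 23
h_44 = 220·23 + 135·140 = 152
h_45 = 220·152 + 135·23 = 193
h_46 = 220·193 + 135·152 = 4
h_47 = 220·4 + 135·193 = 55
h_48 = 220·55 + 135·4 = 96
h_49 = 220·96 + 135·55 = 129
h_50 = 220·129 + 135·96 = 124
h_51 = 220·124 + 135·129 = 151
h_52 = 220·151 + 135·124 = 40
h_53 = 220·40 + 135·151 = 1
h_54 = 220·1 + 135·40 = 244
h_55 = 220·244 + 135·1 = 55
h_56 = 220·55 + 135·244 = 240
h_57 = 220·240 + 135·55 = 65
h_58 = 220·65 + 135·240 = 108
h_59 = 220·108 + 135·65 = 23
h_60 = 220·23 + 135·108 = 184
h_61 = 220·184 + 135·23 = 65
h_62 = 220·65 + 135·184 = 228
h_63 = 220·228 + 135·65 = 55
h_64 = 220·55 + 135·228 = 128
h_65 = 220·128 + 135·55 = 1
h_66 = 220·1 + 135·128 = 92
h_67 = 220·92 + 135·1 = 151
h_68 = 220·151 + 135·92 = 72
h_69 = 220·72 + 135·151 = 129
h_70 = 220·129 + 135·72 = 212
h_71 = 220·212 + 135·129 = 55
h_72 = 220·55 + 135·212 = 16
h_73 = 220·16 + 135·55 = 193
h_74 = 220·193 + 135·16 = 76
h_75 = 220·76 + 135·193 = 23
h_76 = 220·23 + 135·76 = 216
h_77 = 220·216 + 135·23 = 193
h_78 = 220·193 + 135·216 = 196
h_79 = 220·196 + 135·193 = 55
h_80 = 220·55 + 135·196 = 160
h_81 = 220·160 + 135·55 = 129
h_82 = 220·129 + 135·160 = 60
h_83 = 220·60 + 135·129 = 151
h_84 = 220·151 + 135·60 = 104
h_85 = 220·104 + 135·151 = 1
h_86 = 220·1 + 135·104 = 180
h_87 = 220·180 + 135·1 = 55
h_88 = 220·55 + 135·180 = 48
h_89 = 220·48 + 135·55 = 65
h_90 = 220·65 + 135·48 = 44
h_91 = 220·44 + 135·65 = 23
h_92 = 220·23 + 135·44 = 248
h_93 = 220·248 + 135·23 = 65
h_94 = 220·65 + 135·248 = 164
h_95 = 220·164 + 135·65 = 55
h_96 = 220·55 + 135·164 = 192
h_97 = 220·192 + 135·55 = 1
h_98 = 220·1 + 135·192 = 28
h_99 = 220·28 + 135·1 = 151
h_100 = 220·151 + 135·28 = 136
h_101 = 220·136 + 135·151 = 129
h_102 = 220·129 + 135·136 = 148
h_103 = 220·148 + 135·129 = 55
h_104 = 220·55 + 135·148 = 80
h_105 = 220·80 + 135·55 = 193
h_106 = 220·193 + 135·80 = 12
h_107 = 220·12 + 135·193 = 23
h_108 = 220·23 + 135·12 = 24
h_109 = 220·24 + 135·23 = 193
h_110 = 220·193 + 135·24 = 132
h_111 = 220·132 + 135·193 = 55
h_112 = 220·55 + 135·132 = 224
h_113 = 220·224 + 135·55 = 129
h_114 = 220·129 + 135·224 = 252
h_115 = 220·252 + 135·129 = 151
h_116 = 220·151 + 135·252 = 168
h_117 = 220·168 + 135·151 = 1
h_118 = 220·1 + 135·168 = 116
h_119 = 220·116 + 135·1 = 55
h_120 = 220·55 + 135·116 = 112
h_121 = 220·112 + 135·55 = 65
h_122 = 220·65 + 135·112 = 236
h_123 = 220·236 + 135·65 = 23
h_124 = 220·23 + 135·236 = 56
h_125 = 220·56 + 135·23 = 65
h_126 = 220·65 + 135·56 = 100
h_127 = 220·100 + 135·65 = 55
h_128 = 220·55 + 135·100 = 0
h_129 = 220·0 + 135·55 = 1
(h_128, h_129) = (0, 1) = (h_0, h_1), so the sequence has period 128.
282 ≡ 26 (mod 128), hence h_282 = h_26 = 172.

172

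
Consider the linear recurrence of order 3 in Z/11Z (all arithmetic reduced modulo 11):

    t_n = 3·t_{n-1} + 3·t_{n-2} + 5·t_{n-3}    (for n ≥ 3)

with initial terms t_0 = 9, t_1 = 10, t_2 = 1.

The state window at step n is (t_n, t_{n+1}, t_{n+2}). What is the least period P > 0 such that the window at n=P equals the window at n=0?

665

n=0: window = (9, 10, 1)
n=1: window = (10, 1, 1)
n=2: window = (1, 1, 1)
n=3: window = (1, 1, 0)
n=4: window = (1, 0, 8)
n=5: window = (0, 8, 7)
n=6: window = (8, 7, 1)
n=7: window = (7, 1, 9)
n=8: window = (1, 9, 10)
n=9: window = (9, 10, 7)
n=10: window = (10, 7, 8)
n=11: window = (7, 8, 7)
n=12: window = (8, 7, 3)
n=13: window = (7, 3, 4)
n=14: window = (3, 4, 1)
n=15: window = (4, 1, 8)
n=16: window = (1, 8, 3)
n=17: window = (8, 3, 5)
n=18: window = (3, 5, 9)
n=19: window = (5, 9, 2)
n=20: window = (9, 2, 3)
n=21: window = (2, 3, 5)
n=22: window = (3, 5, 1)
n=23: window = (5, 1, 0)
n=24: window = (1, 0, 6)
n=25: window = (0, 6, 1)
n=26: window = (6, 1, 10)
n=27: window = (1, 10, 8)
n=28: window = (10, 8, 4)
n=29: window = (8, 4, 9)
n=30: window = (4, 9, 2)
n=31: window = (9, 2, 9)
n=32: window = (2, 9, 1)
n=33: window = (9, 1, 7)
n=34: window = (1, 7, 3)
n=35: window = (7, 3, 2)
n=36: window = (3, 2, 6)
n=37: window = (2, 6, 6)
n=38: window = (6, 6, 2)
n=39: window = (6, 2, 10)
n=40: window = (2, 10, 0)
…
n=663: window = (2, 2, 9)
n=664: window = (2, 9, 10)
n=665: window = (9, 10, 1)
window at n=665 equals window at n=0 → period = 665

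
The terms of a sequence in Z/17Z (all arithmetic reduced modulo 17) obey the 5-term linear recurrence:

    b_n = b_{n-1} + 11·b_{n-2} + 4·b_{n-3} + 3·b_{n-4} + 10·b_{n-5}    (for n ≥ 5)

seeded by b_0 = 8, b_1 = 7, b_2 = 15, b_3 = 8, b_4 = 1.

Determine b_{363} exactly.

b_5 = 1·1 + 11·8 + 4·15 + 3·7 + 10·8 = 12
b_6 = 1·12 + 11·1 + 4·8 + 3·15 + 10·7 = 0
b_7 = 1·0 + 11·12 + 4·1 + 3·8 + 10·15 = 4
b_8 = 1·4 + 11·0 + 4·12 + 3·1 + 10·8 = 16
b_9 = 1·16 + 11·4 + 4·0 + 3·12 + 10·1 = 4
b_10 = 1·4 + 11·16 + 4·4 + 3·0 + 10·12 = 10
Continuing the recurrence:
  b_11 = 11;  b_12 = 4;  b_13 = 14;  b_14 = 2;  b_15 = 16;  b_16 = 12
  b_17 = 6;  b_18 = 8;  b_19 = 3;  b_20 = 5;  b_21 = 4;  b_22 = 2
  b_23 = 2;  b_24 = 0;  b_25 = 7;  b_26 = 10;  b_27 = 11;  b_28 = 16
  b_29 = 11;  b_30 = 8;  b_31 = 3;  b_32 = 4;  b_33 = 7;  b_34 = 10
  b_35 = 5;  b_36 = 15;  b_37 = 1;  b_38 = 14;  b_39 = 13;  b_40 = 11
  b_41 = 6;  b_42 = 10;  b_43 = 10;  b_44 = 1;  b_45 = 7;  b_46 = 12
  b_47 = 2;  b_48 = 10;  b_49 = 9;  b_50 = 12;  b_51 = 5;  b_52 = 2
  b_53 = 11;  b_54 = 9;  b_55 = 1;  b_56 = 13;  b_57 = 11;  b_58 = 6
  b_59 = 0;  b_60 = 6;  b_61 = 6;  b_62 = 13;  b_63 = 10;  b_64 = 8
  b_65 = 10;  b_66 = 16;  b_67 = 12;  b_68 = 12;  b_69 = 12;  b_70 = 0
  b_71 = 2;  b_72 = 2;  b_73 = 10;  b_74 = 7;  b_75 = 12;  b_76 = 2
  b_77 = 8;  b_78 = 12;  b_79 = 10;  b_80 = 11;  b_81 = 9;  b_82 = 14
  b_83 = 1;  b_84 = 1;  b_85 = 1;  b_86 = 12;  b_87 = 0;  b_88 = 13
  b_89 = 6;  b_90 = 8;  b_91 = 8;  b_92 = 6;  b_93 = 2;  b_94 = 14
  b_95 = 11;  b_96 = 16;  b_97 = 4;  b_98 = 14;  b_99 = 6;  b_100 = 11
  b_101 = 16;  b_102 = 5;  b_103 = 9;  b_104 = 0;  b_105 = 5;  b_106 = 12
  b_107 = 8;  b_108 = 12;  b_109 = 10;  b_110 = 5;  b_111 = 1;  b_112 = 8
  b_113 = 2;  b_114 = 5;  b_115 = 10;  b_116 = 5;  b_117 = 0;  b_118 = 11
  b_119 = 9;  b_120 = 7;  b_121 = 13;  b_122 = 6;  b_123 = 8;  b_124 = 16
  b_125 = 16;  b_126 = 15;  b_127 = 16;  b_128 = 16;  b_129 = 1;  b_130 = 4
  b_131 = 5;  b_132 = 6;  b_133 = 2;  b_134 = 8;  b_135 = 7;  b_136 = 1
  b_137 = 6;  b_138 = 4;  b_139 = 5;  b_140 = 10;  b_141 = 7;  b_142 = 5
  b_143 = 7;  b_144 = 0;  b_145 = 14;  b_146 = 8;  b_147 = 12;  b_148 = 5
  b_149 = 7;  b_150 = 2;  b_151 = 11;  b_152 = 9;  b_153 = 5;  b_154 = 3
  b_155 = 11;  b_156 = 14;  b_157 = 14;  b_158 = 16;  b_159 = 0;  b_160 = 10
  b_161 = 1;  b_162 = 10;  b_163 = 0;  b_164 = 8;  b_165 = 15;  b_166 = 7
  b_167 = 15;  b_168 = 6;  b_169 = 1;  b_170 = 9;  b_171 = 6;  b_172 = 5
  b_173 = 0;  b_174 = 14;  b_175 = 6;  b_176 = 14;  b_177 = 16;  b_178 = 15
  b_179 = 14;  b_180 = 5;  b_181 = 16;  b_182 = 9;  b_183 = 6;  b_184 = 1
  b_185 = 14;  b_186 = 15;  b_187 = 9;  b_188 = 4;  b_189 = 11;  b_190 = 4
  b_191 = 12;  b_192 = 15;  b_193 = 15;  b_194 = 10;  b_195 = 5;  b_196 = 0
  b_197 = 1;  b_198 = 14;  b_199 = 4;  b_200 = 8;  b_201 = 9;  b_202 = 12
  b_203 = 6;  b_204 = 0;  b_205 = 0;  b_206 = 14;  b_207 = 16;  b_208 = 9
  b_209 = 3;  b_210 = 4;  b_211 = 6;  b_212 = 11;  b_213 = 5;  b_214 = 5
  b_215 = 9;  b_216 = 7;  b_217 = 13;  b_218 = 4;  b_219 = 14;  b_220 = 0
  b_221 = 7;  b_222 = 1;  b_223 = 7;  b_224 = 16;  b_225 = 16;  b_226 = 4
  b_227 = 3;  b_228 = 8;  b_229 = 10;  b_230 = 10;  b_231 = 14;  b_232 = 14
  b_233 = 12;  b_234 = 12;  b_235 = 2;  b_236 = 7;  b_237 = 15;  b_238 = 1
  b_239 = 14;  b_240 = 7;  b_241 = 8;  b_242 = 5;  b_243 = 3;  b_244 = 13
  b_245 = 7;  b_246 = 2;  b_247 = 3;  b_248 = 3;  b_249 = 8;  b_250 = 10
  b_251 = 3;  b_252 = 14;  b_253 = 5;  b_254 = 9;  b_255 = 8;  b_256 = 12
  b_257 = 2;  b_258 = 5;  b_259 = 2;  b_260 = 11;  b_261 = 9;  b_262 = 3
  b_263 = 15;  b_264 = 1;  b_265 = 9;  b_266 = 9;  b_267 = 0;  b_268 = 16
  b_269 = 4;  b_270 = 8;  b_271 = 2;  b_272 = 1;  b_273 = 6;  b_274 = 4
  b_275 = 7;  b_276 = 13;  b_277 = 15;  b_278 = 3;  b_279 = 9;  b_280 = 7
  b_281 = 4;  b_282 = 4;  b_283 = 14;  b_284 = 15;  b_285 = 12;  b_286 = 13
  b_287 = 15;  b_288 = 0;  b_289 = 12;  b_290 = 10;  b_291 = 11;  b_292 = 13
  b_293 = 6;  b_294 = 3;  b_295 = 16;  b_296 = 1;  b_297 = 14;  b_298 = 5
  b_299 = 3;  b_300 = 5;  b_301 = 8;  b_302 = 9;  b_303 = 6;  b_304 = 12
  b_305 = 1;  b_306 = 9;  b_307 = 6;  b_308 = 1;  b_309 = 5;  b_310 = 9
  b_311 = 6;  b_312 = 1;  b_313 = 9;  b_314 = 2;  b_315 = 9;  b_316 = 11
  b_317 = 2;  b_318 = 0;  b_319 = 11;  b_320 = 6;  b_321 = 5;  b_322 = 16
  b_323 = 9;  b_324 = 10;  b_325 = 10;  b_326 = 16;  b_327 = 13;  b_328 = 9
  b_329 = 6;  b_330 = 16;  b_331 = 11;  b_332 = 11;  b_333 = 15;  b_334 = 16
  b_335 = 10;  b_336 = 15;  b_337 = 4;  b_338 = 16;  b_339 = 4;  b_340 = 1
  b_341 = 16;  b_342 = 12;  b_343 = 7;  b_344 = 8;  b_345 = 4;  b_346 = 10
  b_347 = 6;  b_348 = 5;  b_349 = 16;  b_350 = 12;  b_351 = 3;  b_352 = 2
  b_353 = 11;  b_354 = 3;  b_355 = 6;  b_356 = 0;  b_357 = 12;  b_358 = 2
  b_359 = 12;  b_360 = 6;  b_361 = 12
b_362 = 1·12 + 11·6 + 4·12 + 3·2 + 10·12 = 14
b_363 = 1·14 + 11·12 + 4·6 + 3·12 + 10·2 = 5

5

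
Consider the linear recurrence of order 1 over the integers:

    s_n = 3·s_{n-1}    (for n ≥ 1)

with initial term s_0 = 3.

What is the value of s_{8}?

19683

s_1 = 3·3 = 9
s_2 = 3·9 = 27
s_3 = 3·27 = 81
s_4 = 3·81 = 243
s_5 = 3·243 = 729
s_6 = 3·729 = 2187
s_7 = 3·2187 = 6561
s_8 = 3·6561 = 19683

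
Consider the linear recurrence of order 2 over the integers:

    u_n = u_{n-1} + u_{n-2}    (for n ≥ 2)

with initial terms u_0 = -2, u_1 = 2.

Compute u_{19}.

u_2 = 1·2 + 1·-2 = 0
u_3 = 1·0 + 1·2 = 2
u_4 = 1·2 + 1·0 = 2
u_5 = 1·2 + 1·2 = 4
u_6 = 1·4 + 1·2 = 6
u_7 = 1·6 + 1·4 = 10
u_8 = 1·10 + 1·6 = 16
u_9 = 1·16 + 1·10 = 26
u_10 = 1·26 + 1·16 = 42
u_11 = 1·42 + 1·26 = 68
u_12 = 1·68 + 1·42 = 110
u_13 = 1·110 + 1·68 = 178
u_14 = 1·178 + 1·110 = 288
u_15 = 1·288 + 1·178 = 466
u_16 = 1·466 + 1·288 = 754
u_17 = 1·754 + 1·466 = 1220
u_18 = 1·1220 + 1·754 = 1974
u_19 = 1·1974 + 1·1220 = 3194

3194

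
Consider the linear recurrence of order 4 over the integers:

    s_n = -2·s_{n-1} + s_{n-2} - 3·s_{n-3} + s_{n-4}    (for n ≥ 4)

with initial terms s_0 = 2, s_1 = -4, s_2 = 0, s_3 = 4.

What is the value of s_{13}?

-30090

s_4 = -2·4 + 1·0 + -3·-4 + 1·2 = 6
s_5 = -2·6 + 1·4 + -3·0 + 1·-4 = -12
s_6 = -2·-12 + 1·6 + -3·4 + 1·0 = 18
s_7 = -2·18 + 1·-12 + -3·6 + 1·4 = -62
s_8 = -2·-62 + 1·18 + -3·-12 + 1·6 = 184
s_9 = -2·184 + 1·-62 + -3·18 + 1·-12 = -496
s_10 = -2·-496 + 1·184 + -3·-62 + 1·18 = 1380
s_11 = -2·1380 + 1·-496 + -3·184 + 1·-62 = -3870
s_12 = -2·-3870 + 1·1380 + -3·-496 + 1·184 = 10792
s_13 = -2·10792 + 1·-3870 + -3·1380 + 1·-496 = -30090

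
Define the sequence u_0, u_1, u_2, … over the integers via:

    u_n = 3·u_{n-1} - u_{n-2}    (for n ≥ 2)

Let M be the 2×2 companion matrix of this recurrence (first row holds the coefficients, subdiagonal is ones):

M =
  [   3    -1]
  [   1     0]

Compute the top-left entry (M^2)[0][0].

(M^2)[0][0] is the top entry after applying M 2 times to the unit state (1, 0). Equivalently it is h_{3} for the auxiliary sequence (h_n) obeying the same recurrence with h_1 = 1 and h_i = 0 for 0 ≤ i < 1:
h_2 = 3·1 + -1·0 = 3
h_3 = 3·3 + -1·1 = 8

8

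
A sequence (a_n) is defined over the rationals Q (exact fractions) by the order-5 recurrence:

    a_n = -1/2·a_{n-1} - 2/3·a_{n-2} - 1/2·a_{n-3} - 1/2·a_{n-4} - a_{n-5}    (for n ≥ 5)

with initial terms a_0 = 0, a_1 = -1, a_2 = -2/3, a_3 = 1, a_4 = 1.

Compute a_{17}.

1628521/4478976

a_5 = -1/2·1 + -2/3·1 + -1/2·-2/3 + -1/2·-1 + -1·0 = -1/3
a_6 = -1/2·-1/3 + -2/3·1 + -1/2·1 + -1/2·-2/3 + -1·-1 = 1/3
a_7 = -1/2·1/3 + -2/3·-1/3 + -1/2·1 + -1/2·1 + -1·-2/3 = -5/18
a_8 = -1/2·-5/18 + -2/3·1/3 + -1/2·-1/3 + -1/2·1 + -1·1 = -17/12
a_9 = -1/2·-17/12 + -2/3·-5/18 + -1/2·1/3 + -1/2·-1/3 + -1·1 = -23/216
a_10 = -1/2·-23/216 + -2/3·-17/12 + -1/2·-5/18 + -1/2·1/3 + -1·-1/3 = 563/432
a_11 = -1/2·563/432 + -2/3·-23/216 + -1/2·-17/12 + -1/2·-5/18 + -1·1/3 = -173/2592
a_12 = -1/2·-173/2592 + -2/3·563/432 + -1/2·-23/216 + -1/2·-17/12 + -1·-5/18 = 1057/5184
a_13 = -1/2·1057/5184 + -2/3·-173/2592 + -1/2·563/432 + -1/2·-23/216 + -1·-17/12 = 23665/31104
a_14 = -1/2·23665/31104 + -2/3·1057/5184 + -1/2·-173/2592 + -1/2·563/432 + -1·-23/216 = -21319/20736
a_15 = -1/2·-21319/20736 + -2/3·23665/31104 + -1/2·1057/5184 + -1/2·-173/2592 + -1·563/432 = -509477/373248
a_16 = -1/2·-509477/373248 + -2/3·-21319/20736 + -1/2·23665/31104 + -1/2·1057/5184 + -1·-173/2592 = 710873/746496
a_17 = -1/2·710873/746496 + -2/3·-509477/373248 + -1/2·-21319/20736 + -1/2·23665/31104 + -1·1057/5184 = 1628521/4478976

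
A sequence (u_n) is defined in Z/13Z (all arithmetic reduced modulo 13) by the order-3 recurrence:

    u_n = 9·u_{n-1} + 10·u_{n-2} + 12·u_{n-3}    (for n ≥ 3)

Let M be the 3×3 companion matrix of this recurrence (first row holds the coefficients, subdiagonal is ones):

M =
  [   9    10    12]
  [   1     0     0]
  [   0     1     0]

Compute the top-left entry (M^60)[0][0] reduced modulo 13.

(M^60)[0][0] is the top entry after applying M 60 times to the unit state (1, 0, 0). Equivalently it is h_{62} for the auxiliary sequence (h_n) obeying the same recurrence with h_2 = 1 and h_i = 0 for 0 ≤ i < 2:
h_3 = 9·1 + 10·0 + 12·0 = 9
h_4 = 9·9 + 10·1 + 12·0 = 0
h_5 = 9·0 + 10·9 + 12·1 = 11
h_6 = 9·11 + 10·0 + 12·9 = 12
h_7 = 9·12 + 10·11 + 12·0 = 10
h_8 = 9·10 + 10·12 + 12·11 = 4
h_9 = 9·4 + 10·10 + 12·12 = 7
h_10 = 9·7 + 10·4 + 12·10 = 2
h_11 = 9·2 + 10·7 + 12·4 = 6
h_12 = 9·6 + 10·2 + 12·7 = 2
h_13 = 9·2 + 10·6 + 12·2 = 11
h_14 = 9·11 + 10·2 + 12·6 = 9
h_15 = 9·9 + 10·11 + 12·2 = 7
h_16 = 9·7 + 10·9 + 12·11 = 12
h_17 = 9·12 + 10·7 + 12·9 = 0
h_18 = 9·0 + 10·12 + 12·7 = 9
h_19 = 9·9 + 10·0 + 12·12 = 4
h_20 = 9·4 + 10·9 + 12·0 = 9
h_21 = 9·9 + 10·4 + 12·9 = 8
h_22 = 9·8 + 10·9 + 12·4 = 2
h_23 = 9·2 + 10·8 + 12·9 = 11
h_24 = 9·11 + 10·2 + 12·8 = 7
h_25 = 9·7 + 10·11 + 12·2 = 2
h_26 = 9·2 + 10·7 + 12·11 = 12
h_27 = 9·12 + 10·2 + 12·7 = 4
h_28 = 9·4 + 10·12 + 12·2 = 11
h_29 = 9·11 + 10·4 + 12·12 = 10
h_30 = 9·10 + 10·11 + 12·4 = 1
h_31 = 9·1 + 10·10 + 12·11 = 7
h_32 = 9·7 + 10·1 + 12·10 = 11
h_33 = 9·11 + 10·7 + 12·1 = 12
h_34 = 9·12 + 10·11 + 12·7 = 3
h_35 = 9·3 + 10·12 + 12·11 = 6
h_36 = 9·6 + 10·3 + 12·12 = 7
h_37 = 9·7 + 10·6 + 12·3 = 3
h_38 = 9·3 + 10·7 + 12·6 = 0
h_39 = 9·0 + 10·3 + 12·7 = 10
h_40 = 9·10 + 10·0 + 12·3 = 9
h_41 = 9·9 + 10·10 + 12·0 = 12
h_42 = 9·12 + 10·9 + 12·10 = 6
h_43 = 9·6 + 10·12 + 12·9 = 9
h_44 = 9·9 + 10·6 + 12·12 = 12
h_45 = 9·12 + 10·9 + 12·6 = 10
h_46 = 9·10 + 10·12 + 12·9 = 6
h_47 = 9·6 + 10·10 + 12·12 = 12
h_48 = 9·12 + 10·6 + 12·10 = 2
h_49 = 9·2 + 10·12 + 12·6 = 2
h_50 = 9·2 + 10·2 + 12·12 = 0
h_51 = 9·0 + 10·2 + 12·2 = 5
h_52 = 9·5 + 10·0 + 12·2 = 4
h_53 = 9·4 + 10·5 + 12·0 = 8
h_54 = 9·8 + 10·4 + 12·5 = 3
h_55 = 9·3 + 10·8 + 12·4 = 12
h_56 = 9·12 + 10·3 + 12·8 = 0
h_57 = 9·0 + 10·12 + 12·3 = 0
h_58 = 9·0 + 10·0 + 12·12 = 1
h_59 = 9·1 + 10·0 + 12·0 = 9
h_60 = 9·9 + 10·1 + 12·0 = 0
h_61 = 9·0 + 10·9 + 12·1 = 11
h_62 = 9·11 + 10·0 + 12·9 = 12

12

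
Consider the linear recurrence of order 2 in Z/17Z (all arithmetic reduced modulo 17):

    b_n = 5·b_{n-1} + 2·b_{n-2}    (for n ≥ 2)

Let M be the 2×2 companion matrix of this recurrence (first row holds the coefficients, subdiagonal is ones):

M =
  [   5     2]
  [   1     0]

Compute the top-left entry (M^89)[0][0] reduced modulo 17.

(M^89)[0][0] is the top entry after applying M 89 times to the unit state (1, 0). Equivalently it is h_{90} for the auxiliary sequence (h_n) obeying the same recurrence with h_1 = 1 and h_i = 0 for 0 ≤ i < 1:
h_2 = 5·1 + 2·0 = 5
h_3 = 5·5 + 2·1 = 10
h_4 = 5·10 + 2·5 = 9
h_5 = 5·9 + 2·10 = 14
h_6 = 5·14 + 2·9 = 3
h_7 = 5·3 + 2·14 = 9
h_8 = 5·9 + 2·3 = 0
h_9 = 5·0 + 2·9 = 1
(h_8, h_9) = (0, 1) = (h_0, h_1), so the sequence has period 8.
90 ≡ 2 (mod 8), hence h_90 = h_2 = 5.

5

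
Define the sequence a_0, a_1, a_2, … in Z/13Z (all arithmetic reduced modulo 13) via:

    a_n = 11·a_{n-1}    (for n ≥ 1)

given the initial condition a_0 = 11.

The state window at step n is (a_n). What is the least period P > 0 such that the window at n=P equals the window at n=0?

n=0: window = (11)
n=1: window = (4)
n=2: window = (5)
n=3: window = (3)
n=4: window = (7)
n=5: window = (12)
n=6: window = (2)
n=7: window = (9)
n=8: window = (8)
n=9: window = (10)
n=10: window = (6)
n=11: window = (1)
n=12: window = (11)
window at n=12 equals window at n=0 → period = 12

12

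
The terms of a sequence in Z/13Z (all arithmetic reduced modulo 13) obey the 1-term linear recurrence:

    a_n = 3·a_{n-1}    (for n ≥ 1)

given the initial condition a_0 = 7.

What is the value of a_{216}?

a_1 = 3·7 = 8
a_2 = 3·8 = 11
a_3 = 3·11 = 7
(a_3) = (7) = (a_0), so the sequence has period 3.
216 ≡ 0 (mod 3), hence a_216 = a_0 = 7.

7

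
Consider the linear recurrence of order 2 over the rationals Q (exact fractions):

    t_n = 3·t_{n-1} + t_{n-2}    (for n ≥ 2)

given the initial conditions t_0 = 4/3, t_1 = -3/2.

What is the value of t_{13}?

-3383883/2

t_2 = 3·-3/2 + 1·4/3 = -19/6
t_3 = 3·-19/6 + 1·-3/2 = -11
t_4 = 3·-11 + 1·-19/6 = -217/6
t_5 = 3·-217/6 + 1·-11 = -239/2
t_6 = 3·-239/2 + 1·-217/6 = -1184/3
t_7 = 3·-1184/3 + 1·-239/2 = -2607/2
t_8 = 3·-2607/2 + 1·-1184/3 = -25831/6
t_9 = 3·-25831/6 + 1·-2607/2 = -14219
t_10 = 3·-14219 + 1·-25831/6 = -281773/6
t_11 = 3·-281773/6 + 1·-14219 = -310211/2
t_12 = 3·-310211/2 + 1·-281773/6 = -1536836/3
t_13 = 3·-1536836/3 + 1·-310211/2 = -3383883/2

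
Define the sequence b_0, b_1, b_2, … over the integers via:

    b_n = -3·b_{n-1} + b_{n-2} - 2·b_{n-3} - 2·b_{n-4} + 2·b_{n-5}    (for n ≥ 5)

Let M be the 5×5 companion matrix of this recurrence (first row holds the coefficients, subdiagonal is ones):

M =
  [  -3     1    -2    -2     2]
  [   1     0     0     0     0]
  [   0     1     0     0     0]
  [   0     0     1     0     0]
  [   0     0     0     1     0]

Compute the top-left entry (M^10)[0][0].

(M^10)[0][0] is the top entry after applying M 10 times to the unit state (1, 0, 0, 0, 0). Equivalently it is h_{14} for the auxiliary sequence (h_n) obeying the same recurrence with h_4 = 1 and h_i = 0 for 0 ≤ i < 4:
h_5 = -3·1 + 1·0 + -2·0 + -2·0 + 2·0 = -3
h_6 = -3·-3 + 1·1 + -2·0 + -2·0 + 2·0 = 10
h_7 = -3·10 + 1·-3 + -2·1 + -2·0 + 2·0 = -35
h_8 = -3·-35 + 1·10 + -2·-3 + -2·1 + 2·0 = 119
h_9 = -3·119 + 1·-35 + -2·10 + -2·-3 + 2·1 = -404
h_10 = -3·-404 + 1·119 + -2·-35 + -2·10 + 2·-3 = 1375
h_11 = -3·1375 + 1·-404 + -2·119 + -2·-35 + 2·10 = -4677
h_12 = -3·-4677 + 1·1375 + -2·-404 + -2·119 + 2·-35 = 15906
h_13 = -3·15906 + 1·-4677 + -2·1375 + -2·-404 + 2·119 = -54099
h_14 = -3·-54099 + 1·15906 + -2·-4677 + -2·1375 + 2·-404 = 183999

183999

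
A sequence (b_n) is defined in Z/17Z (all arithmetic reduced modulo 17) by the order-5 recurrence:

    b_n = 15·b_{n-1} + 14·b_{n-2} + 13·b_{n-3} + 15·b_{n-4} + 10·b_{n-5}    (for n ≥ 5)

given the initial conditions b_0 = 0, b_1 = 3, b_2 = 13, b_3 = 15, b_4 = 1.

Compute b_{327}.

1

b_5 = 15·1 + 14·15 + 13·13 + 15·3 + 10·0 = 14
b_6 = 15·14 + 14·1 + 13·15 + 15·13 + 10·3 = 15
b_7 = 15·15 + 14·14 + 13·1 + 15·15 + 10·13 = 7
b_8 = 15·7 + 14·15 + 13·14 + 15·1 + 10·15 = 16
b_9 = 15·16 + 14·7 + 13·15 + 15·14 + 10·1 = 5
b_10 = 15·5 + 14·16 + 13·7 + 15·15 + 10·14 = 7
Continuing the recurrence:
  b_11 = 9;  b_12 = 13;  b_13 = 1;  b_14 = 10;  b_15 = 11;  b_16 = 8
  b_17 = 5;  b_18 = 14;  b_19 = 3;  b_20 = 9;  b_21 = 4;  b_22 = 9
  b_23 = 0;  b_24 = 3;  b_25 = 6;  b_26 = 1;  b_27 = 7;  b_28 = 4
  b_29 = 2;  b_30 = 14;  b_31 = 14;  b_32 = 1;  b_33 = 4;  b_34 = 10
  b_35 = 8;  b_36 = 8;  b_37 = 7;  b_38 = 1;  b_39 = 12;  b_40 = 9
  b_41 = 8;  b_42 = 11;  b_43 = 6;  b_44 = 8;  b_45 = 13;  b_46 = 1
  b_47 = 8;  b_48 = 7;  b_49 = 12;  b_50 = 0;  b_51 = 15;  b_52 = 5
  b_53 = 8;  b_54 = 12;  b_55 = 4;  b_56 = 13;  b_57 = 16;  b_58 = 3
  b_59 = 6;  b_60 = 14;  b_61 = 6;  b_62 = 8;  b_63 = 13;  b_64 = 9
  b_65 = 5;  b_66 = 6;  b_67 = 8;  b_68 = 7;  b_69 = 1;  b_70 = 0
  b_71 = 13;  b_72 = 2;  b_73 = 8;  b_74 = 4;  b_75 = 2;  b_76 = 10
  b_77 = 13;  b_78 = 8;  b_79 = 9;  b_80 = 8;  b_81 = 16;  b_82 = 5
  b_83 = 6;  b_84 = 0;  b_85 = 10;  b_86 = 4;  b_87 = 0;  b_88 = 8
  b_89 = 16;  b_90 = 2;  b_91 = 7;  b_92 = 2;  b_93 = 15;  b_94 = 7
  b_95 = 7;  b_96 = 5;  b_97 = 16;  b_98 = 10;  b_99 = 2;  b_100 = 13
  b_101 = 14;  b_102 = 14;  b_103 = 8;  b_104 = 16;  b_105 = 7;  b_106 = 1
  b_107 = 3;  b_108 = 11;  b_109 = 9;  b_110 = 5;  b_111 = 8;  b_112 = 9
  b_113 = 13;  b_114 = 12;  b_115 = 3;  b_116 = 2;  b_117 = 3;  b_118 = 14
  b_119 = 1;  b_120 = 4;  b_121 = 15;  b_122 = 7;  b_123 = 12;  b_124 = 16
  b_125 = 16;  b_126 = 8;  b_127 = 3;  b_128 = 11;  b_129 = 14;  b_130 = 3
  b_131 = 16;  b_132 = 13;  b_133 = 13;  b_134 = 5;  b_135 = 16;  b_136 = 1
  b_137 = 0;  b_138 = 2;  b_139 = 10;  b_140 = 13;  b_141 = 14;  b_142 = 8
  b_143 = 9;  b_144 = 10;  b_145 = 6;  b_146 = 12;  b_147 = 14;  b_148 = 16
  b_149 = 0;  b_150 = 0;  b_151 = 11;  b_152 = 1;  b_153 = 6;  b_154 = 9
  b_155 = 6;  b_156 = 11;  b_157 = 7;  b_158 = 5;  b_159 = 3;  b_160 = 6
  b_161 = 4;  b_162 = 5;  b_163 = 15;  b_164 = 8;  b_165 = 5;  b_166 = 4
  b_167 = 16;  b_168 = 2;  b_169 = 2;  b_170 = 2;  b_171 = 7;  b_172 = 9
  b_173 = 3;  b_174 = 6;  b_175 = 0;  b_176 = 5;  b_177 = 16;  b_178 = 5
  b_179 = 16;  b_180 = 15;  b_181 = 5;  b_182 = 14;  b_183 = 0;  b_184 = 0
  b_185 = 16;  b_186 = 7;  b_187 = 10;  b_188 = 14;  b_189 = 1;  b_190 = 11
  b_191 = 3;  b_192 = 12;  b_193 = 10;  b_194 = 5;  b_195 = 16;  b_196 = 4
  b_197 = 7;  b_198 = 0;  b_199 = 15;  b_200 = 9;  b_201 = 14;  b_202 = 6
  b_203 = 16;  b_204 = 9;  b_205 = 6;  b_206 = 8;  b_207 = 9;  b_208 = 8
  b_209 = 3;  b_210 = 12;  b_211 = 14;  b_212 = 15;  b_213 = 5;  b_214 = 14
  b_215 = 6;  b_216 = 2;  b_217 = 11;  b_218 = 4;  b_219 = 11;  b_220 = 12
  b_221 = 10;  b_222 = 2;  b_223 = 4;  b_224 = 15;  b_225 = 16;  b_226 = 3
  b_227 = 0;  b_228 = 5;  b_229 = 11;  b_230 = 15;  b_231 = 15;  b_232 = 7
  b_233 = 11;  b_234 = 11;  b_235 = 3;  b_236 = 2;  b_237 = 8;  b_238 = 3
  b_239 = 15;  b_240 = 6;  b_241 = 3;  b_242 = 7;  b_243 = 4;  b_244 = 12
  b_245 = 7;  b_246 = 1;  b_247 = 8;  b_248 = 3;  b_249 = 4;  b_250 = 2
  b_251 = 0;  b_252 = 1;  b_253 = 12;  b_254 = 9;  b_255 = 13;  b_256 = 16
  b_257 = 15;  b_258 = 6;  b_259 = 11;  b_260 = 15;  b_261 = 9;  b_262 = 14
  b_263 = 8;  b_264 = 3;  b_265 = 12;  b_266 = 14;  b_267 = 14;  b_268 = 7
  b_269 = 13;  b_270 = 6;  b_271 = 16;  b_272 = 7;  b_273 = 9;  b_274 = 15
  b_275 = 11;  b_276 = 9;  b_277 = 9;  b_278 = 5;  b_279 = 4;  b_280 = 16
  b_281 = 8;  b_282 = 0;  b_283 = 5;  b_284 = 0;  b_285 = 10;  b_286 = 6
  b_287 = 16;  b_288 = 11;  b_289 = 5;  b_290 = 15;  b_291 = 7;  b_292 = 8
  b_293 = 3;  b_294 = 13;  b_295 = 1;  b_296 = 1;  b_297 = 0;  b_298 = 14
  b_299 = 11;  b_300 = 12;  b_301 = 16;  b_302 = 13;  b_303 = 13;  b_304 = 8
  b_305 = 15;  b_306 = 11;  b_307 = 5;  b_308 = 11;  b_309 = 3;  b_310 = 1
  b_311 = 11;  b_312 = 8;  b_313 = 0;  b_314 = 11;  b_315 = 2;  b_316 = 6
  b_317 = 1;  b_318 = 1;  b_319 = 9;  b_320 = 0;  b_321 = 10;  b_322 = 3
  b_323 = 7;  b_324 = 10;  b_325 = 12
b_326 = 15·12 + 14·10 + 13·7 + 15·3 + 10·10 = 12
b_327 = 15·12 + 14·12 + 13·10 + 15·7 + 10·3 = 1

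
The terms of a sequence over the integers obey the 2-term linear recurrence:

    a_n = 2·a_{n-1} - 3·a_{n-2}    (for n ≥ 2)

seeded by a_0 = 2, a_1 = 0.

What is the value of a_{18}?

24474

a_2 = 2·0 + -3·2 = -6
a_3 = 2·-6 + -3·0 = -12
a_4 = 2·-12 + -3·-6 = -6
a_5 = 2·-6 + -3·-12 = 24
a_6 = 2·24 + -3·-6 = 66
a_7 = 2·66 + -3·24 = 60
a_8 = 2·60 + -3·66 = -78
a_9 = 2·-78 + -3·60 = -336
a_10 = 2·-336 + -3·-78 = -438
a_11 = 2·-438 + -3·-336 = 132
a_12 = 2·132 + -3·-438 = 1578
a_13 = 2·1578 + -3·132 = 2760
a_14 = 2·2760 + -3·1578 = 786
a_15 = 2·786 + -3·2760 = -6708
a_16 = 2·-6708 + -3·786 = -15774
a_17 = 2·-15774 + -3·-6708 = -11424
a_18 = 2·-11424 + -3·-15774 = 24474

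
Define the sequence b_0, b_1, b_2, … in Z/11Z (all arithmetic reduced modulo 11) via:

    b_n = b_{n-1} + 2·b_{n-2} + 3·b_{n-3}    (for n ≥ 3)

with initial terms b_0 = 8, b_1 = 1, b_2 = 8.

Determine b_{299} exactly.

8

b_3 = 1·8 + 2·1 + 3·8 = 1
b_4 = 1·1 + 2·8 + 3·1 = 9
b_5 = 1·9 + 2·1 + 3·8 = 2
b_6 = 1·2 + 2·9 + 3·1 = 1
b_7 = 1·1 + 2·2 + 3·9 = 10
b_8 = 1·10 + 2·1 + 3·2 = 7
b_9 = 1·7 + 2·10 + 3·1 = 8
b_10 = 1·8 + 2·7 + 3·10 = 8
b_11 = 1·8 + 2·8 + 3·7 = 1
b_12 = 1·1 + 2·8 + 3·8 = 8
(b_10, b_11, b_12) = (8, 1, 8) = (b_0, b_1, b_2), so the sequence has period 10.
299 ≡ 9 (mod 10), hence b_299 = b_9 = 8.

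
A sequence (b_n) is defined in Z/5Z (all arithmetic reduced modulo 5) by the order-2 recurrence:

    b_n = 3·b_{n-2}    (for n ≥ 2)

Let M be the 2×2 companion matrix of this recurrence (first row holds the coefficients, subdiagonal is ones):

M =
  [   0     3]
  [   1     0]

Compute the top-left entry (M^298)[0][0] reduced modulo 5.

3

(M^298)[0][0] is the top entry after applying M 298 times to the unit state (1, 0). Equivalently it is h_{299} for the auxiliary sequence (h_n) obeying the same recurrence with h_1 = 1 and h_i = 0 for 0 ≤ i < 1:
h_2 = 0·1 + 3·0 = 0
h_3 = 0·0 + 3·1 = 3
h_4 = 0·3 + 3·0 = 0
h_5 = 0·0 + 3·3 = 4
h_6 = 0·4 + 3·0 = 0
h_7 = 0·0 + 3·4 = 2
h_8 = 0·2 + 3·0 = 0
h_9 = 0·0 + 3·2 = 1
(h_8, h_9) = (0, 1) = (h_0, h_1), so the sequence has period 8.
299 ≡ 3 (mod 8), hence h_299 = h_3 = 3.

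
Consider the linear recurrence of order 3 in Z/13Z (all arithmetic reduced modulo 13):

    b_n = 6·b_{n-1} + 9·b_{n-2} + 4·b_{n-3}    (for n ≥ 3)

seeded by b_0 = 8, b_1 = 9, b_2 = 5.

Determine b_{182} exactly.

b_3 = 6·5 + 9·9 + 4·8 = 0
b_4 = 6·0 + 9·5 + 4·9 = 3
b_5 = 6·3 + 9·0 + 4·5 = 12
b_6 = 6·12 + 9·3 + 4·0 = 8
b_7 = 6·8 + 9·12 + 4·3 = 12
b_8 = 6·12 + 9·8 + 4·12 = 10
Continuing the recurrence:
  b_9 = 5;  b_10 = 12;  b_11 = 1;  b_12 = 4;  b_13 = 3;  b_14 = 6
  b_15 = 1;  b_16 = 7;  b_17 = 10;  b_18 = 10;  b_19 = 9;  b_20 = 2
  b_21 = 3;  b_22 = 7;  b_23 = 12;  b_24 = 4;  b_25 = 4;  b_26 = 4
  b_27 = 11;  b_28 = 1;  b_29 = 4;  b_30 = 12;  b_31 = 8;  b_32 = 3
  b_33 = 8;  b_34 = 3;  b_35 = 11;  b_36 = 8;  b_37 = 3;  b_38 = 4
  b_39 = 5;  b_40 = 0;  b_41 = 9;  b_42 = 9;  b_43 = 5;  b_44 = 4
  b_45 = 1;  b_46 = 10;  b_47 = 7;  b_48 = 6;  b_49 = 9;  b_50 = 6
  b_51 = 11;  b_52 = 0;  b_53 = 6;  b_54 = 2;  b_55 = 1;  b_56 = 9
  b_57 = 6;  b_58 = 4;  b_59 = 10;  b_60 = 3;  b_61 = 7;  b_62 = 5
  b_63 = 1;  b_64 = 1;  b_65 = 9;  b_66 = 2;  b_67 = 6;  b_68 = 12
  b_69 = 4;  b_70 = 0;  b_71 = 6;  b_72 = 0;  b_73 = 2;  b_74 = 10
  b_75 = 0;  b_76 = 7;  b_77 = 4;  b_78 = 9;  b_79 = 1;  b_80 = 12
  b_81 = 0;  b_82 = 8;  b_83 = 5;  b_84 = 11;  b_85 = 0;  b_86 = 2
  b_87 = 4;  b_88 = 3;  b_89 = 10;  b_90 = 12;  b_91 = 5;  b_92 = 9
  b_93 = 4;  b_94 = 8;  b_95 = 3;  b_96 = 2;  b_97 = 6;  b_98 = 1
  b_99 = 3;  b_100 = 12;  b_101 = 12;  b_102 = 10;  b_103 = 8;  b_104 = 4
  b_105 = 6;  b_106 = 0;  b_107 = 5;  b_108 = 2;  b_109 = 5;  b_110 = 3
  b_111 = 6;  b_112 = 5;  b_113 = 5;  b_114 = 8;  b_115 = 9;  b_116 = 3
  b_117 = 1;  b_118 = 4;  b_119 = 6;  b_120 = 11;  b_121 = 6;  b_122 = 3
  b_123 = 12;  b_124 = 6;  b_125 = 0;  b_126 = 11;  b_127 = 12;  b_128 = 2
  b_129 = 8;  b_130 = 10;  b_131 = 10;  b_132 = 0;  b_133 = 0;  b_134 = 1
  b_135 = 6;  b_136 = 6;  b_137 = 3;  b_138 = 5;  b_139 = 3;  b_140 = 10
  b_141 = 3;  b_142 = 3;  b_143 = 7;  b_144 = 3;  b_145 = 2;  b_146 = 2
  b_147 = 3;  b_148 = 5;  b_149 = 0;  b_150 = 5;  b_151 = 11;  b_152 = 7
  b_153 = 5;  b_154 = 7;  b_155 = 11;  b_156 = 6;  b_157 = 7;  b_158 = 10
  b_159 = 4;  b_160 = 12;  b_161 = 5;  b_162 = 11;  b_163 = 3;  b_164 = 7
  b_165 = 9;  b_166 = 12;  b_167 = 12;  b_168 = 8;  b_169 = 9;  b_170 = 5
  b_171 = 0;  b_172 = 3;  b_173 = 12;  b_174 = 8;  b_175 = 12;  b_176 = 10
  b_177 = 5;  b_178 = 12;  b_179 = 1;  b_180 = 4
b_181 = 6·4 + 9·1 + 4·12 = 3
b_182 = 6·3 + 9·4 + 4·1 = 6

6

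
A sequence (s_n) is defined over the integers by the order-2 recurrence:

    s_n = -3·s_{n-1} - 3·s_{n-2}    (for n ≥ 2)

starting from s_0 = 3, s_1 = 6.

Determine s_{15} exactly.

45927

s_2 = -3·6 + -3·3 = -27
s_3 = -3·-27 + -3·6 = 63
s_4 = -3·63 + -3·-27 = -108
s_5 = -3·-108 + -3·63 = 135
s_6 = -3·135 + -3·-108 = -81
s_7 = -3·-81 + -3·135 = -162
s_8 = -3·-162 + -3·-81 = 729
s_9 = -3·729 + -3·-162 = -1701
s_10 = -3·-1701 + -3·729 = 2916
s_11 = -3·2916 + -3·-1701 = -3645
s_12 = -3·-3645 + -3·2916 = 2187
s_13 = -3·2187 + -3·-3645 = 4374
s_14 = -3·4374 + -3·2187 = -19683
s_15 = -3·-19683 + -3·4374 = 45927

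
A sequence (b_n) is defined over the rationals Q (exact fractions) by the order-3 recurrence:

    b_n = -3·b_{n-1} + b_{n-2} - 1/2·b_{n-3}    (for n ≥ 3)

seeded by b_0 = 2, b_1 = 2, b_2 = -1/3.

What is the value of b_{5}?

145/6

b_3 = -3·-1/3 + 1·2 + -1/2·2 = 2
b_4 = -3·2 + 1·-1/3 + -1/2·2 = -22/3
b_5 = -3·-22/3 + 1·2 + -1/2·-1/3 = 145/6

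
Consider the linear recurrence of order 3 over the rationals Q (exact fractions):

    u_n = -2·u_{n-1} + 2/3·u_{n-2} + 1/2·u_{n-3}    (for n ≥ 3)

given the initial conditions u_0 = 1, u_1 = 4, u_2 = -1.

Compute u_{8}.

u_3 = -2·-1 + 2/3·4 + 1/2·1 = 31/6
u_4 = -2·31/6 + 2/3·-1 + 1/2·4 = -9
u_5 = -2·-9 + 2/3·31/6 + 1/2·-1 = 377/18
u_6 = -2·377/18 + 2/3·-9 + 1/2·31/6 = -1631/36
u_7 = -2·-1631/36 + 2/3·377/18 + 1/2·-9 = 2702/27
u_8 = -2·2702/27 + 2/3·-1631/36 + 1/2·377/18 = -23747/108

-23747/108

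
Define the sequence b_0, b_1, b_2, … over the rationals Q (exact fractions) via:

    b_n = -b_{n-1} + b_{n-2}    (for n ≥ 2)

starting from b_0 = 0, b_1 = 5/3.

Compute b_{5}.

25/3

b_2 = -1·5/3 + 1·0 = -5/3
b_3 = -1·-5/3 + 1·5/3 = 10/3
b_4 = -1·10/3 + 1·-5/3 = -5
b_5 = -1·-5 + 1·10/3 = 25/3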